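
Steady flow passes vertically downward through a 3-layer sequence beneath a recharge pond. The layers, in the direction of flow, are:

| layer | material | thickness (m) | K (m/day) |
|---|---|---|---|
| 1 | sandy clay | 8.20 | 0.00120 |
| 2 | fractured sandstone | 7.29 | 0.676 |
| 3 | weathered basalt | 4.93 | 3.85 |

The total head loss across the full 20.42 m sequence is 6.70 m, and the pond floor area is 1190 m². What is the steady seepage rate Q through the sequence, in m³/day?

Flow is perpendicular to layering, so the layers act in series and the equivalent K is the thickness-weighted harmonic mean.
Total thickness L = 8.20 + 7.29 + 4.93 = 20.42 m.
Σ(b_i/K_i) = 8.20/0.00120 + 7.29/0.676 + 4.93/3.85 = 6845 d.
K_eq = L / Σ(b_i/K_i) = 20.42 / 6845 = 0.002983 m/day.
Q = K_eq · A · (Δh/L) = 0.002983 × 1190 × (6.70/20.42) = 1.165 m³/day.

1.16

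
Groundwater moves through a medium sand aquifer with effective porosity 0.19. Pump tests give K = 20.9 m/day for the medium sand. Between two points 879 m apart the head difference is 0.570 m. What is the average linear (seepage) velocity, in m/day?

0.0713

Hydraulic gradient i = Δh / L = 0.570 / 879 = 0.0006485.
Darcy flux q = K · i = 20.90 × 0.0006485 = 0.01355 m/day.
Seepage velocity v = q / n_e = 0.01355 / 0.19 = 0.07133 m/day.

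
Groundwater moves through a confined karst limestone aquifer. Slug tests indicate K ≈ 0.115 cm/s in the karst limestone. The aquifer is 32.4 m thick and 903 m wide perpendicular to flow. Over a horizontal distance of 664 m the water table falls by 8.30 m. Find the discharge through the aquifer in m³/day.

Convert K: 0.115 cm/s × 864 = 99.36 m/day.
Cross-sectional area A = 903 × 32.4 = 29257 m².
Hydraulic gradient i = Δh / L = 8.30 / 664 = 0.01250.
Darcy's law: Q = K · A · i = 99.36 × 29257 × 0.01250 = 36337 m³/day.

36300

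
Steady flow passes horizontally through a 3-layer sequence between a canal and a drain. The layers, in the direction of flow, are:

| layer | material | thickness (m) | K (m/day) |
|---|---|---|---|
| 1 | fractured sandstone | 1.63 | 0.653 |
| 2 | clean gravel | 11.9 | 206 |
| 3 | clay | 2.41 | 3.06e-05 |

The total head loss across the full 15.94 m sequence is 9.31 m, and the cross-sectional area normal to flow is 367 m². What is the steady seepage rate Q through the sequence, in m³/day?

0.0434

Flow is perpendicular to layering, so the layers act in series and the equivalent K is the thickness-weighted harmonic mean.
Total thickness L = 1.63 + 11.9 + 2.41 = 15.94 m.
Σ(b_i/K_i) = 1.63/0.653 + 11.9/206 + 2.41/3.06e-05 = 78761 d.
K_eq = L / Σ(b_i/K_i) = 15.94 / 78761 = 0.0002024 m/day.
Q = K_eq · A · (Δh/L) = 0.0002024 × 367 × (9.31/15.94) = 0.04338 m³/day.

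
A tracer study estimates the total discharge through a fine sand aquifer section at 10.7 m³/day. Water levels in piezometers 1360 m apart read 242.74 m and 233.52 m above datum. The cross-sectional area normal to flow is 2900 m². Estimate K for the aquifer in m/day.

Hydraulic gradient i = (242.74 − 233.52) / 1360 = 9.22 / 1360 = 0.006779.
From Q = K·A·i, K = Q / (A·i) = 10.7 / (2900 × 0.006779) = 0.5442 m/day.

0.544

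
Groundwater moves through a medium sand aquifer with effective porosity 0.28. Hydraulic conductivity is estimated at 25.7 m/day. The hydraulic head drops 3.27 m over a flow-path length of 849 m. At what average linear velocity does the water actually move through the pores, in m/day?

Hydraulic gradient i = Δh / L = 3.27 / 849 = 0.003852.
Darcy flux q = K · i = 25.70 × 0.003852 = 0.09899 m/day.
Seepage velocity v = q / n_e = 0.09899 / 0.28 = 0.3535 m/day.

0.354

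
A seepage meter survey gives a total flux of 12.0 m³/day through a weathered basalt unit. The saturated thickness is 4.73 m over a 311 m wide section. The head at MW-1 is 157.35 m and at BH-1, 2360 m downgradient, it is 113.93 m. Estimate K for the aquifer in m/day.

Cross-sectional area A = 311 × 4.73 = 1471 m².
Hydraulic gradient i = (157.35 − 113.93) / 2360 = 43.42 / 2360 = 0.01840.
From Q = K·A·i, K = Q / (A·i) = 12.0 / (1471 × 0.01840) = 0.4434 m/day.

0.443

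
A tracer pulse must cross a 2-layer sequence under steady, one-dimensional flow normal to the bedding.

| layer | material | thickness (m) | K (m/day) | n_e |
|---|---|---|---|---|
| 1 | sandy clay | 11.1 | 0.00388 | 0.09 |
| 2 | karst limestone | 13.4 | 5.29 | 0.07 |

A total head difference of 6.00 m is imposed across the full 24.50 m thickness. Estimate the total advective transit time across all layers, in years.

2.53

With flow normal to the layers, continuity requires the same specific discharge q through every layer.
Σ(b_i/K_i) = 11.1/0.00388 + 13.4/5.29 = 2863 d.
q = Δh / Σ(b_i/K_i) = 6.00 / 2863 = 0.002095 m/day.
In each layer the seepage velocity is v_i = q/n_i, so the layer transit time is t_i = b_i·n_i / q:
  layer 1 (sandy clay): t_1 = 11.1 × 0.09 / 0.002095 = 476.7 d
  layer 2 (karst limestone): t_2 = 13.4 × 0.07 / 0.002095 = 447.6 d
Total t = Σ t_i = 924.4 days = 2.531 years.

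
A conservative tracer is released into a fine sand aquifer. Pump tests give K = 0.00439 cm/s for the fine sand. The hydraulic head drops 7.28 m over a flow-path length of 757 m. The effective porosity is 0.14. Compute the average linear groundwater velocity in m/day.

Convert K: 0.00439 cm/s × 864 = 3.793 m/day.
Hydraulic gradient i = Δh / L = 7.28 / 757 = 0.009617.
Darcy flux q = K · i = 3.793 × 0.009617 = 0.03648 m/day.
Seepage velocity v = q / n_e = 0.03648 / 0.14 = 0.2605 m/day.

0.261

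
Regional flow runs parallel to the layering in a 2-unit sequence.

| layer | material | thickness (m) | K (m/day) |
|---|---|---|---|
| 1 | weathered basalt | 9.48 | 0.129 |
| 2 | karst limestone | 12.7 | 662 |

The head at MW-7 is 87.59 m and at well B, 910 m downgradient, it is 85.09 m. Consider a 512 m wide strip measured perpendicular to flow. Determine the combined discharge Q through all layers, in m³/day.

Flow is parallel to layering, so each bed carries its own Darcy discharge and the transmissivities add.
Σ(K_i·b_i) = 0.129×9.48 + 662×12.7 = 8409 m²/day.
Hydraulic gradient i = (87.59 − 85.09) / 910 = 2.5 / 910 = 0.002747.
Q = Σ(K_i·b_i) · W · i = 8409 × 512 × 0.002747 = 11828 m³/day.

11800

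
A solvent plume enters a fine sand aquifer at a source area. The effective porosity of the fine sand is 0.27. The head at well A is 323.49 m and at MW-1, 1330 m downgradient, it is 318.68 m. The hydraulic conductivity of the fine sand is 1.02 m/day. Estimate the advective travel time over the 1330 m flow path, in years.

Hydraulic gradient i = (323.49 − 318.68) / 1330 = 4.81 / 1330 = 0.003617.
Darcy flux q = K · i = 1.020 × 0.003617 = 0.003689 m/day.
Seepage velocity v = q / n_e = 0.003689 / 0.27 = 0.01366 m/day.
Travel time t = L / v = 1330 / 0.01366 = 97347 days = 266.5 years.

267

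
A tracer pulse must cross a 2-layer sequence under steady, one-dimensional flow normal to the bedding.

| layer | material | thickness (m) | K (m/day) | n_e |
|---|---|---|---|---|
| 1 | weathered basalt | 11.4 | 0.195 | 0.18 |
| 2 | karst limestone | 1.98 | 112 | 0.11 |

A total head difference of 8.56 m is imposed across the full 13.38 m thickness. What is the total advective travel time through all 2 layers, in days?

15.5

With flow normal to the layers, continuity requires the same specific discharge q through every layer.
Σ(b_i/K_i) = 11.4/0.195 + 1.98/112 = 58.48 d.
q = Δh / Σ(b_i/K_i) = 8.56 / 58.48 = 0.1464 m/day.
In each layer the seepage velocity is v_i = q/n_i, so the layer transit time is t_i = b_i·n_i / q:
  layer 1 (weathered basalt): t_1 = 11.4 × 0.18 / 0.1464 = 14.02 d
  layer 2 (karst limestone): t_2 = 1.98 × 0.11 / 0.1464 = 1.488 d
Total t = Σ t_i = 15.51 days.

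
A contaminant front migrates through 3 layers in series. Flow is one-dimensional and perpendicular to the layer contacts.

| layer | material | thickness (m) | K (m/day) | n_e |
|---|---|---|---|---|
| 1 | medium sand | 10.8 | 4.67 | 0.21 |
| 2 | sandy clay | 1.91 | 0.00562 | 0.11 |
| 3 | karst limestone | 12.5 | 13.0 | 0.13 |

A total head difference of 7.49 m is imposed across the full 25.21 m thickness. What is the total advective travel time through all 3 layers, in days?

188

With flow normal to the layers, continuity requires the same specific discharge q through every layer.
Σ(b_i/K_i) = 10.8/4.67 + 1.91/0.00562 + 12.5/13.0 = 343.1 d.
q = Δh / Σ(b_i/K_i) = 7.49 / 343.1 = 0.02183 m/day.
In each layer the seepage velocity is v_i = q/n_i, so the layer transit time is t_i = b_i·n_i / q:
  layer 1 (medium sand): t_1 = 10.8 × 0.21 / 0.02183 = 103.9 d
  layer 2 (sandy clay): t_2 = 1.91 × 0.11 / 0.02183 = 9.625 d
  layer 3 (karst limestone): t_3 = 12.5 × 0.13 / 0.02183 = 74.44 d
Total t = Σ t_i = 188.0 days.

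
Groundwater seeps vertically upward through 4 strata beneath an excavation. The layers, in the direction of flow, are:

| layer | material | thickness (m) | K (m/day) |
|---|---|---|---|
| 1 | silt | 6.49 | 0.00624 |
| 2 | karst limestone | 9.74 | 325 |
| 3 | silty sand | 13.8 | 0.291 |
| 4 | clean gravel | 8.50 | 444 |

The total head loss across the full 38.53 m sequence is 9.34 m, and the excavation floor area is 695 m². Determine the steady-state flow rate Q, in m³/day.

Flow is perpendicular to layering, so the layers act in series and the equivalent K is the thickness-weighted harmonic mean.
Total thickness L = 6.49 + 9.74 + 13.8 + 8.50 = 38.53 m.
Σ(b_i/K_i) = 6.49/0.00624 + 9.74/325 + 13.8/0.291 + 8.50/444 = 1088 d.
K_eq = L / Σ(b_i/K_i) = 38.53 / 1088 = 0.03543 m/day.
Q = K_eq · A · (Δh/L) = 0.03543 × 695 × (9.34/38.53) = 5.969 m³/day.

5.97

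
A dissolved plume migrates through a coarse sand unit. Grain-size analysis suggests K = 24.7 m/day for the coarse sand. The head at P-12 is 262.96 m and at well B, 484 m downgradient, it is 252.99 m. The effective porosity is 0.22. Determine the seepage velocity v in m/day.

Hydraulic gradient i = (262.96 − 252.99) / 484 = 9.97 / 484 = 0.02060.
Darcy flux q = K · i = 24.70 × 0.02060 = 0.5088 m/day.
Seepage velocity v = q / n_e = 0.5088 / 0.22 = 2.313 m/day.

2.31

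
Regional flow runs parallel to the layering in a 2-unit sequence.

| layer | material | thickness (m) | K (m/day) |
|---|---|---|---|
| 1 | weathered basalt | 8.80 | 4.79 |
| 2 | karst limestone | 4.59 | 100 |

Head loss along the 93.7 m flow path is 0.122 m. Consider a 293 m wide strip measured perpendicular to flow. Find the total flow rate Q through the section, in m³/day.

Flow is parallel to layering, so each bed carries its own Darcy discharge and the transmissivities add.
Σ(K_i·b_i) = 4.79×8.80 + 100×4.59 = 501.2 m²/day.
Hydraulic gradient i = Δh / L = 0.122 / 93.7 = 0.001302.
Q = Σ(K_i·b_i) · W · i = 501.2 × 293 × 0.001302 = 191.2 m³/day.

191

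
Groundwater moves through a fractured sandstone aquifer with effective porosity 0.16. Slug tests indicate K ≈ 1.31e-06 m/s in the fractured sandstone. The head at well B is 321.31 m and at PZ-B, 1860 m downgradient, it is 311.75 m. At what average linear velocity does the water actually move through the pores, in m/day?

0.00364

Convert K: 1.31e-06 m/s × 86400 = 0.1132 m/day.
Hydraulic gradient i = (321.31 − 311.75) / 1860 = 9.56 / 1860 = 0.005140.
Darcy flux q = K · i = 0.1132 × 0.005140 = 0.0005817 m/day.
Seepage velocity v = q / n_e = 0.0005817 / 0.16 = 0.003636 m/day.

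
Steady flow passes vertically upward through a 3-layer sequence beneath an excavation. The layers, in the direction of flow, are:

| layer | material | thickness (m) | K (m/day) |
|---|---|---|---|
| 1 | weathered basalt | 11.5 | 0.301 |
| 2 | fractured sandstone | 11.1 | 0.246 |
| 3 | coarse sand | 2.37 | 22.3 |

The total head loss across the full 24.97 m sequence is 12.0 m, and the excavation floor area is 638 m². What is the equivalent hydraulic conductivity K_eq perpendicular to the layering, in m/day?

0.299

Flow is perpendicular to layering, so the layers act in series and the equivalent K is the thickness-weighted harmonic mean.
Total thickness L = 11.5 + 11.1 + 2.37 = 24.97 m.
Σ(b_i/K_i) = 11.5/0.301 + 11.1/0.246 + 2.37/22.3 = 83.43 d.
K_eq = L / Σ(b_i/K_i) = 24.97 / 83.43 = 0.2993 m/day.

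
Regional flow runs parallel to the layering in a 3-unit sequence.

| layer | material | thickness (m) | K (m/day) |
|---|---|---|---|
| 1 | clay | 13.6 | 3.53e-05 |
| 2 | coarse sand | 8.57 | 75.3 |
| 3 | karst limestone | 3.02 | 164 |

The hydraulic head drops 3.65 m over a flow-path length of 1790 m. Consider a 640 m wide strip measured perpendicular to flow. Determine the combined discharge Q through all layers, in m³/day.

1490

Flow is parallel to layering, so each bed carries its own Darcy discharge and the transmissivities add.
Σ(K_i·b_i) = 3.53e-05×13.6 + 75.3×8.57 + 164×3.02 = 1141 m²/day.
Hydraulic gradient i = Δh / L = 3.65 / 1790 = 0.002039.
Q = Σ(K_i·b_i) · W · i = 1141 × 640 × 0.002039 = 1489 m³/day.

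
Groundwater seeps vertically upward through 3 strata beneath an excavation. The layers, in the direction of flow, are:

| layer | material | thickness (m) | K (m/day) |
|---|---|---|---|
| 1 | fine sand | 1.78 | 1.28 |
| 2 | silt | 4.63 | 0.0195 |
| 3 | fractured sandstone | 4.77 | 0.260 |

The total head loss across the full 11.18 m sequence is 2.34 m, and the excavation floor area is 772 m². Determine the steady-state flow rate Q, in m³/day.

Flow is perpendicular to layering, so the layers act in series and the equivalent K is the thickness-weighted harmonic mean.
Total thickness L = 1.78 + 4.63 + 4.77 = 11.18 m.
Σ(b_i/K_i) = 1.78/1.28 + 4.63/0.0195 + 4.77/0.260 = 257.2 d.
K_eq = L / Σ(b_i/K_i) = 11.18 / 257.2 = 0.04347 m/day.
Q = K_eq · A · (Δh/L) = 0.04347 × 772 × (2.34/11.18) = 7.024 m³/day.

7.02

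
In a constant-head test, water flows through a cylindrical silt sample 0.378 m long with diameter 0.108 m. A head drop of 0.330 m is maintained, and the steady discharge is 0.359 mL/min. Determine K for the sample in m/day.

Cross-sectional area A = π·(d/2)² = π × (0.108/2)² = 0.009161 m².
Convert discharge: 0.359 mL/min = 5.983e-09 m³/s.
Darcy's law rearranged: K = Q·L / (A·Δh) = 5.983e-09 × 0.378 / (0.009161 × 0.330) = 7.481e-07 m/s = 0.06464 m/day.

0.0646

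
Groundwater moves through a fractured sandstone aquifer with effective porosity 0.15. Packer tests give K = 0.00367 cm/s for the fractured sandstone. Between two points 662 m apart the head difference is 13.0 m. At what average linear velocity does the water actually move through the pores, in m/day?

0.415

Convert K: 0.00367 cm/s × 864 = 3.171 m/day.
Hydraulic gradient i = Δh / L = 13.0 / 662 = 0.01964.
Darcy flux q = K · i = 3.171 × 0.01964 = 0.06227 m/day.
Seepage velocity v = q / n_e = 0.06227 / 0.15 = 0.4151 m/day.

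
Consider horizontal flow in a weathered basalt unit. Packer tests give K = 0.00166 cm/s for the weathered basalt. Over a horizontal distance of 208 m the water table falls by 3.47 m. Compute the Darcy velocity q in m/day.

Convert K: 0.00166 cm/s × 864 = 1.434 m/day.
Hydraulic gradient i = Δh / L = 3.47 / 208 = 0.01668.
Specific discharge q = K · i = 1.434 × 0.01668 = 0.02393 m/day.

0.0239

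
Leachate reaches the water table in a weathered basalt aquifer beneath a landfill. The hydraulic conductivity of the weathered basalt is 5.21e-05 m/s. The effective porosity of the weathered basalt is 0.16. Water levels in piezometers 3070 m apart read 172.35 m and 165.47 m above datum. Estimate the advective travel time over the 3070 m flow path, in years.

133

Convert K: 5.21e-05 m/s × 86400 = 4.501 m/day.
Hydraulic gradient i = (172.35 − 165.47) / 3070 = 6.88 / 3070 = 0.002241.
Darcy flux q = K · i = 4.501 × 0.002241 = 0.01009 m/day.
Seepage velocity v = q / n_e = 0.01009 / 0.16 = 0.06305 m/day.
Travel time t = L / v = 3070 / 0.06305 = 48692 days = 133.3 years.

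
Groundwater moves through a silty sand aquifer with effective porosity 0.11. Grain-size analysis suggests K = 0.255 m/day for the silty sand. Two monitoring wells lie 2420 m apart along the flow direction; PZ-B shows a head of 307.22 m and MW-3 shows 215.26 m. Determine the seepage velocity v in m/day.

0.0881

Hydraulic gradient i = (307.22 − 215.26) / 2420 = 91.96 / 2420 = 0.03800.
Darcy flux q = K · i = 0.2550 × 0.03800 = 0.009690 m/day.
Seepage velocity v = q / n_e = 0.009690 / 0.11 = 0.08809 m/day.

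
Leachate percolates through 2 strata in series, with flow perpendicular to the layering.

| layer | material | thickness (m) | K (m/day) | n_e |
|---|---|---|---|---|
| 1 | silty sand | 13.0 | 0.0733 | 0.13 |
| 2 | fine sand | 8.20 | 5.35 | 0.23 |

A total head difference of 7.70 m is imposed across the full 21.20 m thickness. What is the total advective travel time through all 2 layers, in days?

With flow normal to the layers, continuity requires the same specific discharge q through every layer.
Σ(b_i/K_i) = 13.0/0.0733 + 8.20/5.35 = 178.9 d.
q = Δh / Σ(b_i/K_i) = 7.70 / 178.9 = 0.04304 m/day.
In each layer the seepage velocity is v_i = q/n_i, so the layer transit time is t_i = b_i·n_i / q:
  layer 1 (silty sand): t_1 = 13.0 × 0.13 / 0.04304 = 39.26 d
  layer 2 (fine sand): t_2 = 8.20 × 0.23 / 0.04304 = 43.82 d
Total t = Σ t_i = 83.08 days.

83.1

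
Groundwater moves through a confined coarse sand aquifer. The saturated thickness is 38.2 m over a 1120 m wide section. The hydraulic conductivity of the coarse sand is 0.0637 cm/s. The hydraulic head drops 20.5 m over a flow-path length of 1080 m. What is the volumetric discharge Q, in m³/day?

44700

Convert K: 0.0637 cm/s × 864 = 55.04 m/day.
Cross-sectional area A = 1120 × 38.2 = 42784 m².
Hydraulic gradient i = Δh / L = 20.5 / 1080 = 0.01898.
Darcy's law: Q = K · A · i = 55.04 × 42784 × 0.01898 = 44696 m³/day.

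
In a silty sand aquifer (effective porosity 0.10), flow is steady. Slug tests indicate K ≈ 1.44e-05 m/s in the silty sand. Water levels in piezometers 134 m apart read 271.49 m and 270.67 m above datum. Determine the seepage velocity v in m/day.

0.0761

Convert K: 1.44e-05 m/s × 86400 = 1.244 m/day.
Hydraulic gradient i = (271.49 − 270.67) / 134 = 0.82 / 134 = 0.006119.
Darcy flux q = K · i = 1.244 × 0.006119 = 0.007614 m/day.
Seepage velocity v = q / n_e = 0.007614 / 0.10 = 0.07614 m/day.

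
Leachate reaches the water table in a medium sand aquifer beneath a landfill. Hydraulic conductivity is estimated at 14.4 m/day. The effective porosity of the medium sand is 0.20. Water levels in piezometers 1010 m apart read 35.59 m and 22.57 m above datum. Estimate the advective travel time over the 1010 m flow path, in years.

2.98

Hydraulic gradient i = (35.59 − 22.57) / 1010 = 13.02 / 1010 = 0.01289.
Darcy flux q = K · i = 14.40 × 0.01289 = 0.1856 m/day.
Seepage velocity v = q / n_e = 0.1856 / 0.20 = 0.9282 m/day.
Travel time t = L / v = 1010 / 0.9282 = 1088 days = 2.979 years.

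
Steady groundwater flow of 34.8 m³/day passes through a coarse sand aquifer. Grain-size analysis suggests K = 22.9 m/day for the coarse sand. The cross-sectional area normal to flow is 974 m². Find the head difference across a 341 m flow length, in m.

From Q = K·A·i, i = Q / (K·A) = 34.8 / (22.90 × 974.0) = 0.001560.
Head loss Δh = i · L = 0.001560 × 341 = 0.5320 m.

0.532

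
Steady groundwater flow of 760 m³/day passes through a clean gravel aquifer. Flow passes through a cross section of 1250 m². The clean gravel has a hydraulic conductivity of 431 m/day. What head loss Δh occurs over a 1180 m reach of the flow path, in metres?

From Q = K·A·i, i = Q / (K·A) = 760 / (431.0 × 1250) = 0.001411.
Head loss Δh = i · L = 0.001411 × 1180 = 1.665 m.

1.66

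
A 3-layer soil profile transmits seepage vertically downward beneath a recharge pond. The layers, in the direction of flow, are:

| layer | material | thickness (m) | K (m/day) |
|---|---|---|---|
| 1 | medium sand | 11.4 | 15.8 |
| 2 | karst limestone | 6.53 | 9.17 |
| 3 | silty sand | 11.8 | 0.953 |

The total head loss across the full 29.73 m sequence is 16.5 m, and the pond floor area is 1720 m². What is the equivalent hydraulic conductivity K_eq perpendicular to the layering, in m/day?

Flow is perpendicular to layering, so the layers act in series and the equivalent K is the thickness-weighted harmonic mean.
Total thickness L = 11.4 + 6.53 + 11.8 = 29.73 m.
Σ(b_i/K_i) = 11.4/15.8 + 6.53/9.17 + 11.8/0.953 = 13.82 d.
K_eq = L / Σ(b_i/K_i) = 29.73 / 13.82 = 2.152 m/day.

2.15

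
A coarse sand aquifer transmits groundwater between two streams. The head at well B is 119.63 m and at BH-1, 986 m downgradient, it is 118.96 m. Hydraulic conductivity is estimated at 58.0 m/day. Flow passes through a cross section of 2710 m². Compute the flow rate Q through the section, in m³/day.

107

Hydraulic gradient i = (119.63 − 118.96) / 986 = 0.67 / 986 = 0.0006795.
Darcy's law: Q = K · A · i = 58.00 × 2710 × 0.0006795 = 106.8 m³/day.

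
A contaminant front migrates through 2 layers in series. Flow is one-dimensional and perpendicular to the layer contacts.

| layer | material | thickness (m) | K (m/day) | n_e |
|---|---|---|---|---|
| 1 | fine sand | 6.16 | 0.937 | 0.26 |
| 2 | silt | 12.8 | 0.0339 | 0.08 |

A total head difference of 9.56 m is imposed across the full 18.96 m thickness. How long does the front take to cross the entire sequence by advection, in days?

106

With flow normal to the layers, continuity requires the same specific discharge q through every layer.
Σ(b_i/K_i) = 6.16/0.937 + 12.8/0.0339 = 384.2 d.
q = Δh / Σ(b_i/K_i) = 9.56 / 384.2 = 0.02489 m/day.
In each layer the seepage velocity is v_i = q/n_i, so the layer transit time is t_i = b_i·n_i / q:
  layer 1 (fine sand): t_1 = 6.16 × 0.26 / 0.02489 = 64.36 d
  layer 2 (silt): t_2 = 12.8 × 0.08 / 0.02489 = 41.15 d
Total t = Σ t_i = 105.5 days.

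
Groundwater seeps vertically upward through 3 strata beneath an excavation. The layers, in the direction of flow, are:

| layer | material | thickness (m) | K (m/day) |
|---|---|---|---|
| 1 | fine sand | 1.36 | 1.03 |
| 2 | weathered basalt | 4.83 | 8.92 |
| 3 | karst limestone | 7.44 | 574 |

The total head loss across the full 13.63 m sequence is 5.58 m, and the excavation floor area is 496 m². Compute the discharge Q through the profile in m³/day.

1480

Flow is perpendicular to layering, so the layers act in series and the equivalent K is the thickness-weighted harmonic mean.
Total thickness L = 1.36 + 4.83 + 7.44 = 13.63 m.
Σ(b_i/K_i) = 1.36/1.03 + 4.83/8.92 + 7.44/574 = 1.875 d.
K_eq = L / Σ(b_i/K_i) = 13.63 / 1.875 = 7.270 m/day.
Q = K_eq · A · (Δh/L) = 7.270 × 496 × (5.58/13.63) = 1476 m³/day.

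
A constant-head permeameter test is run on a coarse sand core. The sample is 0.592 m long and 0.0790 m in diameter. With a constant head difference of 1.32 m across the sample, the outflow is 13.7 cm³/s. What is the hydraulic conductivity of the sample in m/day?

Cross-sectional area A = π·(d/2)² = π × (0.0790/2)² = 0.004902 m².
Convert discharge: 13.7 cm³/s = 1.370e-05 m³/s.
Darcy's law rearranged: K = Q·L / (A·Δh) = 1.370e-05 × 0.592 / (0.004902 × 1.32) = 0.001253 m/s = 108.3 m/day.

108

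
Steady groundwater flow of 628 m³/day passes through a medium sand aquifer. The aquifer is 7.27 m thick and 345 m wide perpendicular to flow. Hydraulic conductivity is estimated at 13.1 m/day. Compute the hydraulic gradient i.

0.0191

Cross-sectional area A = 345 × 7.27 = 2508 m².
From Q = K·A·i, i = Q / (K·A) = 628 / (13.10 × 2508) = 0.01911.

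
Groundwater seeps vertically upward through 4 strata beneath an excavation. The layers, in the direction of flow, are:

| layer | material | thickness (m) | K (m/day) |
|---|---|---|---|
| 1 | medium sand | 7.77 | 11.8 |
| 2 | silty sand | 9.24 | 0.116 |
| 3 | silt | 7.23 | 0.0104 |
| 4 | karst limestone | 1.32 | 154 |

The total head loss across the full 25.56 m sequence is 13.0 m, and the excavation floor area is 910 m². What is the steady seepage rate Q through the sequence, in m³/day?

15.3

Flow is perpendicular to layering, so the layers act in series and the equivalent K is the thickness-weighted harmonic mean.
Total thickness L = 7.77 + 9.24 + 7.23 + 1.32 = 25.56 m.
Σ(b_i/K_i) = 7.77/11.8 + 9.24/0.116 + 7.23/0.0104 + 1.32/154 = 775.5 d.
K_eq = L / Σ(b_i/K_i) = 25.56 / 775.5 = 0.03296 m/day.
Q = K_eq · A · (Δh/L) = 0.03296 × 910 × (13.0/25.56) = 15.25 m³/day.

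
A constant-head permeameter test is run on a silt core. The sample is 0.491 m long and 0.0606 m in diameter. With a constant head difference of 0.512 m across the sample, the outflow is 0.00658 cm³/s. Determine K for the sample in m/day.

Cross-sectional area A = π·(d/2)² = π × (0.0606/2)² = 0.002884 m².
Convert discharge: 0.00658 cm³/s = 6.580e-09 m³/s.
Darcy's law rearranged: K = Q·L / (A·Δh) = 6.580e-09 × 0.491 / (0.002884 × 0.512) = 2.188e-06 m/s = 0.1890 m/day.

0.189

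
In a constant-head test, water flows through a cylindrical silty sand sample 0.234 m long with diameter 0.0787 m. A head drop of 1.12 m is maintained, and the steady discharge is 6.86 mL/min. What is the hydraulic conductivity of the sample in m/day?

Cross-sectional area A = π·(d/2)² = π × (0.0787/2)² = 0.004865 m².
Convert discharge: 6.86 mL/min = 1.143e-07 m³/s.
Darcy's law rearranged: K = Q·L / (A·Δh) = 1.143e-07 × 0.234 / (0.004865 × 1.12) = 4.911e-06 m/s = 0.4243 m/day.

0.424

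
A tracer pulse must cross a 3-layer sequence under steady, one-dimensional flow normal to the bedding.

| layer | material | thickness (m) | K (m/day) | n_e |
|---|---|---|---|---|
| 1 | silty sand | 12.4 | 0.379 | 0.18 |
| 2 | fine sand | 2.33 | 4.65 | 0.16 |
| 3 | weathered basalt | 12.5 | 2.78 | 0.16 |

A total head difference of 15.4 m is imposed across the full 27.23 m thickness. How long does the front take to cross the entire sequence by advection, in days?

11.3

With flow normal to the layers, continuity requires the same specific discharge q through every layer.
Σ(b_i/K_i) = 12.4/0.379 + 2.33/4.65 + 12.5/2.78 = 37.72 d.
q = Δh / Σ(b_i/K_i) = 15.4 / 37.72 = 0.4083 m/day.
In each layer the seepage velocity is v_i = q/n_i, so the layer transit time is t_i = b_i·n_i / q:
  layer 1 (silty sand): t_1 = 12.4 × 0.18 / 0.4083 = 5.466 d
  layer 2 (fine sand): t_2 = 2.33 × 0.16 / 0.4083 = 0.9130 d
  layer 3 (weathered basalt): t_3 = 12.5 × 0.16 / 0.4083 = 4.898 d
Total t = Σ t_i = 11.28 days.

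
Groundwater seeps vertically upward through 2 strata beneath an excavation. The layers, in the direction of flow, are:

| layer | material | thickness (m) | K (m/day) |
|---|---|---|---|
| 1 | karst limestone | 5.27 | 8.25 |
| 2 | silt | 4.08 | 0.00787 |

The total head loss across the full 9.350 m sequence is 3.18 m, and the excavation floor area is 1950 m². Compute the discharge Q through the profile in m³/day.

Flow is perpendicular to layering, so the layers act in series and the equivalent K is the thickness-weighted harmonic mean.
Total thickness L = 5.27 + 4.08 = 9.350 m.
Σ(b_i/K_i) = 5.27/8.25 + 4.08/0.00787 = 519.1 d.
K_eq = L / Σ(b_i/K_i) = 9.350 / 519.1 = 0.01801 m/day.
Q = K_eq · A · (Δh/L) = 0.01801 × 1950 × (3.18/9.350) = 11.95 m³/day.

11.9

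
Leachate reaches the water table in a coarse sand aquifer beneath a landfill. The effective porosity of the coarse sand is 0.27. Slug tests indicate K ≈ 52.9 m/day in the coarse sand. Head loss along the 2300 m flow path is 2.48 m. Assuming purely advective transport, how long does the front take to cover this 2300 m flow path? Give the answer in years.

29.8

Hydraulic gradient i = Δh / L = 2.48 / 2300 = 0.001078.
Darcy flux q = K · i = 52.90 × 0.001078 = 0.05704 m/day.
Seepage velocity v = q / n_e = 0.05704 / 0.27 = 0.2113 m/day.
Travel time t = L / v = 2300 / 0.2113 = 10887 days = 29.81 years.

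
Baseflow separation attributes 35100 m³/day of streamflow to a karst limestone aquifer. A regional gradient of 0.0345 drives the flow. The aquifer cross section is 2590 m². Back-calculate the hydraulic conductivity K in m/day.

393

Hydraulic gradient i = 0.0345.
From Q = K·A·i, K = Q / (A·i) = 35100 / (2590 × 0.03450) = 392.8 m/day.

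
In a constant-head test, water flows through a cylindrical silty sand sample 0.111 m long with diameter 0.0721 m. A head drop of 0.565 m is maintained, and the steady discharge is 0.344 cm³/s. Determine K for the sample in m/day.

Cross-sectional area A = π·(d/2)² = π × (0.0721/2)² = 0.004083 m².
Convert discharge: 0.344 cm³/s = 3.440e-07 m³/s.
Darcy's law rearranged: K = Q·L / (A·Δh) = 3.440e-07 × 0.111 / (0.004083 × 0.565) = 1.655e-05 m/s = 1.430 m/day.

1.43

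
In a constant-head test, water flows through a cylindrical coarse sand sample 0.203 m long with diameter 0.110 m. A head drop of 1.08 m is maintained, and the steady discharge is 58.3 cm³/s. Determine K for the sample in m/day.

99.6

Cross-sectional area A = π·(d/2)² = π × (0.110/2)² = 0.009503 m².
Convert discharge: 58.3 cm³/s = 5.830e-05 m³/s.
Darcy's law rearranged: K = Q·L / (A·Δh) = 5.830e-05 × 0.203 / (0.009503 × 1.08) = 0.001153 m/s = 99.63 m/day.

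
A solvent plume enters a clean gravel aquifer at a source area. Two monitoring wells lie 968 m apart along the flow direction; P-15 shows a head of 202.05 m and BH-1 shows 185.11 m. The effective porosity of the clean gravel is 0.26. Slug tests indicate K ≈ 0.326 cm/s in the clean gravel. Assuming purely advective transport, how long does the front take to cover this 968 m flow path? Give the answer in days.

Convert K: 0.326 cm/s × 864 = 281.7 m/day.
Hydraulic gradient i = (202.05 − 185.11) / 968 = 16.94 / 968 = 0.01750.
Darcy flux q = K · i = 281.7 × 0.01750 = 4.929 m/day.
Seepage velocity v = q / n_e = 4.929 / 0.26 = 18.96 m/day.
Travel time t = L / v = 968 / 18.96 = 51.06 days.

51.1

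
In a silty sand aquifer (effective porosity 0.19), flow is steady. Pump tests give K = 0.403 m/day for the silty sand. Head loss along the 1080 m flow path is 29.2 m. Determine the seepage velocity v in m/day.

0.0573

Hydraulic gradient i = Δh / L = 29.2 / 1080 = 0.02704.
Darcy flux q = K · i = 0.4030 × 0.02704 = 0.01090 m/day.
Seepage velocity v = q / n_e = 0.01090 / 0.19 = 0.05735 m/day.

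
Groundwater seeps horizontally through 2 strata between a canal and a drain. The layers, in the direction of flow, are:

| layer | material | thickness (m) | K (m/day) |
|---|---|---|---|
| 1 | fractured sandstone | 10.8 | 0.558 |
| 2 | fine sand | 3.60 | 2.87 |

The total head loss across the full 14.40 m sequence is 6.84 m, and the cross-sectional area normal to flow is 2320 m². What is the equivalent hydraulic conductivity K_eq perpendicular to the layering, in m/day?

0.699

Flow is perpendicular to layering, so the layers act in series and the equivalent K is the thickness-weighted harmonic mean.
Total thickness L = 10.8 + 3.60 = 14.40 m.
Σ(b_i/K_i) = 10.8/0.558 + 3.60/2.87 = 20.61 d.
K_eq = L / Σ(b_i/K_i) = 14.40 / 20.61 = 0.6987 m/day.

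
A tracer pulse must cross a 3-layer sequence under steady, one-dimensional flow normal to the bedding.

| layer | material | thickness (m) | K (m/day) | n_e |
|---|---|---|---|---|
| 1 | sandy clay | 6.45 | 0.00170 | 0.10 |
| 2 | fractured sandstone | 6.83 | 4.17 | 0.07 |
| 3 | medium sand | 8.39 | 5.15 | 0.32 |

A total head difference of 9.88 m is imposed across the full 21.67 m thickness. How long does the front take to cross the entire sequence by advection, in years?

4.01

With flow normal to the layers, continuity requires the same specific discharge q through every layer.
Σ(b_i/K_i) = 6.45/0.00170 + 6.83/4.17 + 8.39/5.15 = 3797 d.
q = Δh / Σ(b_i/K_i) = 9.88 / 3797 = 0.002602 m/day.
In each layer the seepage velocity is v_i = q/n_i, so the layer transit time is t_i = b_i·n_i / q:
  layer 1 (sandy clay): t_1 = 6.45 × 0.10 / 0.002602 = 247.9 d
  layer 2 (fractured sandstone): t_2 = 6.83 × 0.07 / 0.002602 = 183.8 d
  layer 3 (medium sand): t_3 = 8.39 × 0.32 / 0.002602 = 1032 d
Total t = Σ t_i = 1464 days = 4.007 years.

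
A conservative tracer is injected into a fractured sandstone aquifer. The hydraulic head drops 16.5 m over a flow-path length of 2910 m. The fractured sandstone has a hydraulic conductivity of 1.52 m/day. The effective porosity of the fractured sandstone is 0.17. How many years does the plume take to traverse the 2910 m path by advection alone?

Hydraulic gradient i = Δh / L = 16.5 / 2910 = 0.005670.
Darcy flux q = K · i = 1.520 × 0.005670 = 0.008619 m/day.
Seepage velocity v = q / n_e = 0.008619 / 0.17 = 0.05070 m/day.
Travel time t = L / v = 2910 / 0.05070 = 57399 days = 157.2 years.

157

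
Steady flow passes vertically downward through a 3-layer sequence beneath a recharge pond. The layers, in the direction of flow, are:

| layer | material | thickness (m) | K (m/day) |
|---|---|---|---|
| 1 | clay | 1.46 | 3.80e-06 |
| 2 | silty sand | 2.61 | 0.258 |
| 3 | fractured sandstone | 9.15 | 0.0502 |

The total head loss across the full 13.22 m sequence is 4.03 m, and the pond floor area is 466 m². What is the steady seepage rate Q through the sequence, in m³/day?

0.00489

Flow is perpendicular to layering, so the layers act in series and the equivalent K is the thickness-weighted harmonic mean.
Total thickness L = 1.46 + 2.61 + 9.15 = 13.22 m.
Σ(b_i/K_i) = 1.46/3.80e-06 + 2.61/0.258 + 9.15/0.0502 = 3.844e+05 d.
K_eq = L / Σ(b_i/K_i) = 13.22 / 3.844e+05 = 3.439e-05 m/day.
Q = K_eq · A · (Δh/L) = 3.439e-05 × 466 × (4.03/13.22) = 0.004885 m³/day.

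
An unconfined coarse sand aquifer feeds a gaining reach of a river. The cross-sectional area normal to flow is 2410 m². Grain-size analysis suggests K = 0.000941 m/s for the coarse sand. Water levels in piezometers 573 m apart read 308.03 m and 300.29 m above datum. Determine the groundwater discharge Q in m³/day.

2650

Convert K: 0.000941 m/s × 86400 = 81.30 m/day.
Hydraulic gradient i = (308.03 − 300.29) / 573 = 7.74 / 573 = 0.01351.
Darcy's law: Q = K · A · i = 81.30 × 2410 × 0.01351 = 2647 m³/day.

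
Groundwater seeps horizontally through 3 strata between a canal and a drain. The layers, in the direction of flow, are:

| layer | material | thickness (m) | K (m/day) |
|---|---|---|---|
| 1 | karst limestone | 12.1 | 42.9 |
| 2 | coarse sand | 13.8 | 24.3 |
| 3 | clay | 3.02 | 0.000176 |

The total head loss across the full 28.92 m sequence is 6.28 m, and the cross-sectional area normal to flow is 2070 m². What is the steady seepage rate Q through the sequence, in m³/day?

0.758

Flow is perpendicular to layering, so the layers act in series and the equivalent K is the thickness-weighted harmonic mean.
Total thickness L = 12.1 + 13.8 + 3.02 = 28.92 m.
Σ(b_i/K_i) = 12.1/42.9 + 13.8/24.3 + 3.02/0.000176 = 17160 d.
K_eq = L / Σ(b_i/K_i) = 28.92 / 17160 = 0.001685 m/day.
Q = K_eq · A · (Δh/L) = 0.001685 × 2070 × (6.28/28.92) = 0.7576 m³/day.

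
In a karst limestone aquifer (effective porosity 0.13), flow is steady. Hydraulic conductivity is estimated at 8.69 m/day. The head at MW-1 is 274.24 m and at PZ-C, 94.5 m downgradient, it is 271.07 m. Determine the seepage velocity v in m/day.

Hydraulic gradient i = (274.24 − 271.07) / 94.5 = 3.17 / 94.5 = 0.03354.
Darcy flux q = K · i = 8.690 × 0.03354 = 0.2915 m/day.
Seepage velocity v = q / n_e = 0.2915 / 0.13 = 2.242 m/day.

2.24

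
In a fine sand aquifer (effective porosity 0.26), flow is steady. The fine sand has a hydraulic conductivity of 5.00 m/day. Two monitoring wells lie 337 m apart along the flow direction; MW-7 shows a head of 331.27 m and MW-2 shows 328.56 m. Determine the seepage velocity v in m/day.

Hydraulic gradient i = (331.27 − 328.56) / 337 = 2.71 / 337 = 0.008042.
Darcy flux q = K · i = 5.000 × 0.008042 = 0.04021 m/day.
Seepage velocity v = q / n_e = 0.04021 / 0.26 = 0.1546 m/day.

0.155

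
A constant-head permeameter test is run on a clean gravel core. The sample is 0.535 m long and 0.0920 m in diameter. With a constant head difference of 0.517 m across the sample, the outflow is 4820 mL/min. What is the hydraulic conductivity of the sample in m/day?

Cross-sectional area A = π·(d/2)² = π × (0.0920/2)² = 0.006648 m².
Convert discharge: 4820 mL/min = 8.033e-05 m³/s.
Darcy's law rearranged: K = Q·L / (A·Δh) = 8.033e-05 × 0.535 / (0.006648 × 0.517) = 0.01251 m/s = 1080 m/day.

1080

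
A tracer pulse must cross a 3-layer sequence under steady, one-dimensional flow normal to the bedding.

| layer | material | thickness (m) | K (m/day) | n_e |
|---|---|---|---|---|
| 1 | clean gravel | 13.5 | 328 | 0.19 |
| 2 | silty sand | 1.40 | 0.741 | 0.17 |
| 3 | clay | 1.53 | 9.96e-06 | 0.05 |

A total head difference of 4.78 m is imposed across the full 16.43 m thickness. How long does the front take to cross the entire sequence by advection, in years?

With flow normal to the layers, continuity requires the same specific discharge q through every layer.
Σ(b_i/K_i) = 13.5/328 + 1.40/0.741 + 1.53/9.96e-06 = 1.536e+05 d.
q = Δh / Σ(b_i/K_i) = 4.78 / 1.536e+05 = 3.112e-05 m/day.
In each layer the seepage velocity is v_i = q/n_i, so the layer transit time is t_i = b_i·n_i / q:
  layer 1 (clean gravel): t_1 = 13.5 × 0.19 / 3.112e-05 = 82432 d
  layer 2 (silty sand): t_2 = 1.40 × 0.17 / 3.112e-05 = 7649 d
  layer 3 (clay): t_3 = 1.53 × 0.05 / 3.112e-05 = 2459 d
Total t = Σ t_i = 92539 days = 253.4 years.

253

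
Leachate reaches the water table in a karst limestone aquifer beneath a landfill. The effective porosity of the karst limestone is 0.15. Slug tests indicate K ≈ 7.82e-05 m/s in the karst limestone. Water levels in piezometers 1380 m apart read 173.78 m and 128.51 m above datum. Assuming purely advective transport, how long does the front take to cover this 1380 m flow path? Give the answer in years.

2.56

Convert K: 7.82e-05 m/s × 86400 = 6.756 m/day.
Hydraulic gradient i = (173.78 − 128.51) / 1380 = 45.27 / 1380 = 0.03280.
Darcy flux q = K · i = 6.756 × 0.03280 = 0.2216 m/day.
Seepage velocity v = q / n_e = 0.2216 / 0.15 = 1.478 m/day.
Travel time t = L / v = 1380 / 1.478 = 933.9 days = 2.557 years.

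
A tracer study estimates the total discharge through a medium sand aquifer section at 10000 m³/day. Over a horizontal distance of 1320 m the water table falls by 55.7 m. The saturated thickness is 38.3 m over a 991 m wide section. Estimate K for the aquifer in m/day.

Cross-sectional area A = 991 × 38.3 = 37955 m².
Hydraulic gradient i = Δh / L = 55.7 / 1320 = 0.04220.
From Q = K·A·i, K = Q / (A·i) = 10000 / (37955 × 0.04220) = 6.244 m/day.

6.24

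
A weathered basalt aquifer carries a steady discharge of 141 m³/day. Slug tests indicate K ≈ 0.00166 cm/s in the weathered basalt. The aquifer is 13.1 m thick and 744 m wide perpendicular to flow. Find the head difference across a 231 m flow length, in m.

2.33

Convert K: 0.00166 cm/s × 864 = 1.434 m/day.
Cross-sectional area A = 744 × 13.1 = 9746 m².
From Q = K·A·i, i = Q / (K·A) = 141 / (1.434 × 9746) = 0.01009.
Head loss Δh = i · L = 0.01009 × 231 = 2.330 m.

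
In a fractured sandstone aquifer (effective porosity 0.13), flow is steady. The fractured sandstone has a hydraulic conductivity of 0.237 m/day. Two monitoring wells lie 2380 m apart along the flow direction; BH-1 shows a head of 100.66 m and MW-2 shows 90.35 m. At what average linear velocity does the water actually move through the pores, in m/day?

0.00790

Hydraulic gradient i = (100.66 − 90.35) / 2380 = 10.31 / 2380 = 0.004332.
Darcy flux q = K · i = 0.2370 × 0.004332 = 0.001027 m/day.
Seepage velocity v = q / n_e = 0.001027 / 0.13 = 0.007897 m/day.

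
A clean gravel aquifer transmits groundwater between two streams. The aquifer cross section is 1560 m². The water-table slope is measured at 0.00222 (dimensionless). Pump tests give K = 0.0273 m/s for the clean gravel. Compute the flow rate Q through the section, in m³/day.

8170

Convert K: 0.0273 m/s × 86400 = 2359 m/day.
Hydraulic gradient i = 0.00222.
Darcy's law: Q = K · A · i = 2359 × 1560 × 0.002220 = 8169 m³/day.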